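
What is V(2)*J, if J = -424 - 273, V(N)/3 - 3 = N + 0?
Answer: -10455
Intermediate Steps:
V(N) = 9 + 3*N (V(N) = 9 + 3*(N + 0) = 9 + 3*N)
J = -697
V(2)*J = (9 + 3*2)*(-697) = (9 + 6)*(-697) = 15*(-697) = -10455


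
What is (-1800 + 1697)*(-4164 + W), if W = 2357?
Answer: 186121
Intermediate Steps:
(-1800 + 1697)*(-4164 + W) = (-1800 + 1697)*(-4164 + 2357) = -103*(-1807) = 186121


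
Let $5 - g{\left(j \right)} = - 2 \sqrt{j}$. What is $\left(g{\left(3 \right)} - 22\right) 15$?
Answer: $-255 + 30 \sqrt{3} \approx -203.04$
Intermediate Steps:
$g{\left(j \right)} = 5 + 2 \sqrt{j}$ ($g{\left(j \right)} = 5 - - 2 \sqrt{j} = 5 + 2 \sqrt{j}$)
$\left(g{\left(3 \right)} - 22\right) 15 = \left(\left(5 + 2 \sqrt{3}\right) - 22\right) 15 = \left(-17 + 2 \sqrt{3}\right) 15 = -255 + 30 \sqrt{3}$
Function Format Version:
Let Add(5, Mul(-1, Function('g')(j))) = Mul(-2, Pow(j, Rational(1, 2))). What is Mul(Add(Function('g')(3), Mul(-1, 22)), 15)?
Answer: Add(-255, Mul(30, Pow(3, Rational(1, 2)))) ≈ -203.04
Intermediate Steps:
Function('g')(j) = Add(5, Mul(2, Pow(j, Rational(1, 2)))) (Function('g')(j) = Add(5, Mul(-1, Mul(-2, Pow(j, Rational(1, 2))))) = Add(5, Mul(2, Pow(j, Rational(1, 2)))))
Mul(Add(Function('g')(3), Mul(-1, 22)), 15) = Mul(Add(Add(5, Mul(2, Pow(3, Rational(1, 2)))), Mul(-1, 22)), 15) = Mul(Add(Add(5, Mul(2, Pow(3, Rational(1, 2)))), -22), 15) = Mul(Add(-17, Mul(2, Pow(3, Rational(1, 2)))), 15) = Add(-255, Mul(30, Pow(3, Rational(1, 2))))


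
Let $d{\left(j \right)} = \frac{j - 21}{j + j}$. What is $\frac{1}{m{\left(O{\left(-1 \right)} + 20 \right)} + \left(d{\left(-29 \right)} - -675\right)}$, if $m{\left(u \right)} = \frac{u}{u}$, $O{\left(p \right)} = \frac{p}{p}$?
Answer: $\frac{29}{19629} \approx 0.0014774$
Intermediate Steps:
$d{\left(j \right)} = \frac{-21 + j}{2 j}$
$O{\left(p \right)} = 1$
$m{\left(u \right)} = 1$
$\frac{1}{m{\left(O{\left(-1 \right)} + 20 \right)} + \left(d{\left(-29 \right)} - -675\right)} = \frac{1}{1 + \left(\frac{-21 - 29}{2 \left(-29\right)} - -675\right)} = \frac{1}{1 + \left(\frac{1}{2} \left(- \frac{1}{29}\right) \left(-50\right) + 675\right)} = \frac{1}{1 + \left(\frac{25}{29} + 675\right)} = \frac{1}{1 + \frac{19600}{29}} = \frac{1}{\frac{19629}{29}} = \frac{29}{19629}$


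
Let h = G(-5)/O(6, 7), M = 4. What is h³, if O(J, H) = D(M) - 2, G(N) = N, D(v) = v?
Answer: -125/8 ≈ -15.625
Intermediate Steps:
O(J, H) = 2 (O(J, H) = 4 - 2 = 2)
h = -5/2 ≈ -2.5000
h³ = (-5/2)³ = -125/8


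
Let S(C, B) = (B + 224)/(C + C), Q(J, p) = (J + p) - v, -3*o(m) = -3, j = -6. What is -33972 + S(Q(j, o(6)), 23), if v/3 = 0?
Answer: -339967/10 ≈ -33997.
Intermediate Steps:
v = 0 (v = 3*0 = 0)
o(m) = 1 (o(m) = -⅓*(-3) = 1)
Q(J, p) = J + p (Q(J, p) = (J + p) - 1*0 = (J + p) + 0 = J + p)
S(C, B) = (224 + B)/(2*C) (S(C, B) = (224 + B)/((2*C)) = (224 + B)*(1/(2*C)) = (224 + B)/(2*C))
-33972 + S(Q(j, o(6)), 23) = -33972 + (224 + 23)/(2*(-6 + 1)) = -33972 + (½)*247/(-5) = -33972 + (½)*(-⅕)*247 = -33972 - 247/10 = -339967/10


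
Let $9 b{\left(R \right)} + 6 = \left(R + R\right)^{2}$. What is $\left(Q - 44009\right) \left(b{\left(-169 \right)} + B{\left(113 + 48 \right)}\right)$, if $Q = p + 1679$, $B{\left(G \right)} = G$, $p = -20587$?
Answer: $- \frac{7278678979}{9} \approx -8.0874 \cdot 10^{8}$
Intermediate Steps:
$b{\left(R \right)} = - \frac{2}{3} + \frac{4 R^{2}}{9}$ ($b{\left(R \right)} = - \frac{2}{3} + \frac{\left(R + R\right)^{2}}{9} = - \frac{2}{3} + \frac{\left(2 R\right)^{2}}{9} = - \frac{2}{3} + \frac{4 R^{2}}{9}$)
$Q = -18908$ ($Q = -20587 + 1679 = -18908$)
$\left(Q - 44009\right) \left(b{\left(-169 \right)} + B{\left(113 + 48 \right)}\right) = \left(-18908 - 44009\right) \left(\left(- \frac{2}{3} + \frac{4 \left(-169\right)^{2}}{9}\right) + \left(113 + 48\right)\right) = - 62917 \left(\left(- \frac{2}{3} + \frac{4}{9} \cdot 28561\right) + 161\right) = - 62917 \left(\left(- \frac{2}{3} + \frac{114244}{9}\right) + 161\right) = - 62917 \left(\frac{114238}{9} + 161\right) = \left(-62917\right) \frac{115687}{9} = - \frac{7278678979}{9}$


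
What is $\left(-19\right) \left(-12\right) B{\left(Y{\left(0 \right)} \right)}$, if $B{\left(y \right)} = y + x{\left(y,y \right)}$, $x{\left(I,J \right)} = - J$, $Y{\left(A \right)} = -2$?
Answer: $0$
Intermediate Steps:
$B{\left(y \right)} = 0$ ($B{\left(y \right)} = y - y = 0$)
$\left(-19\right) \left(-12\right) B{\left(Y{\left(0 \right)} \right)} = \left(-19\right) \left(-12\right) 0 = 228 \cdot 0 = 0$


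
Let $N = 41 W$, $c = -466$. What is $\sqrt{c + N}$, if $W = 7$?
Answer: $i \sqrt{179} \approx 13.379 i$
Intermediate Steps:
$N = 287$ ($N = 41 \cdot 7 = 287$)
$\sqrt{c + N} = \sqrt{-466 + 287} = \sqrt{-179} = i \sqrt{179}$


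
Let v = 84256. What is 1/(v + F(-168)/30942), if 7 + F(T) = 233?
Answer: 15471/1303524689 ≈ 1.1869e-5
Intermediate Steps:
F(T) = 226 (F(T) = -7 + 233 = 226)
1/(v + F(-168)/30942) = 1/(84256 + 226/30942) = 1/(84256 + 226*(1/30942)) = 1/(84256 + 113/15471) = 1/(1303524689/15471) = 15471/1303524689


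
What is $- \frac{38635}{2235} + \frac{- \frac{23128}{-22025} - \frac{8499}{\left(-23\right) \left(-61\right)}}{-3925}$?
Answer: $- \frac{937113310985348}{54215163560625} \approx -17.285$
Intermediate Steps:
$- \frac{38635}{2235} + \frac{- \frac{23128}{-22025} - \frac{8499}{\left(-23\right) \left(-61\right)}}{-3925} = \left(-38635\right) \frac{1}{2235} + \left(\left(-23128\right) \left(- \frac{1}{22025}\right) - \frac{8499}{1403}\right) \left(- \frac{1}{3925}\right) = - \frac{7727}{447} + \left(\frac{23128}{22025} - \frac{8499}{1403}\right) \left(- \frac{1}{3925}\right) = - \frac{7727}{447} - - \frac{154741891}{121286719375} = - \frac{7727}{447} + \frac{154741891}{121286719375} = - \frac{937113310985348}{54215163560625}$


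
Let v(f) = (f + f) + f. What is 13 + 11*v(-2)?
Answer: -53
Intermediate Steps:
v(f) = 3*f (v(f) = 2*f + f = 3*f)
13 + 11*v(-2) = 13 + 11*(3*(-2)) = 13 + 11*(-6) = 13 - 66 = -53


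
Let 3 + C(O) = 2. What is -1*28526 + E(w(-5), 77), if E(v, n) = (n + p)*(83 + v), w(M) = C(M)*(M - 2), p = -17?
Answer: -23126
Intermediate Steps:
C(O) = -1 (C(O) = -3 + 2 = -1)
w(M) = 2 - M (w(M) = -(M - 2) = -(-2 + M) = 2 - M)
E(v, n) = (-17 + n)*(83 + v) (E(v, n) = (n - 17)*(83 + v) = (-17 + n)*(83 + v))
-1*28526 + E(w(-5), 77) = -1*28526 + (-1411 - 17*(2 - 1*(-5)) + 83*77 + 77*(2 - 1*(-5))) = -28526 + (-1411 - 17*(2 + 5) + 6391 + 77*(2 + 5)) = -28526 + (-1411 - 17*7 + 6391 + 77*7) = -28526 + (-1411 - 119 + 6391 + 539) = -28526 + 5400 = -23126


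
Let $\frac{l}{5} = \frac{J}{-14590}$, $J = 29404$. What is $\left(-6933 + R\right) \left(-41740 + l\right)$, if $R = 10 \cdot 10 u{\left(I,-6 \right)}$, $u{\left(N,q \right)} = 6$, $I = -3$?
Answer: $\frac{385764321546}{1459} \approx 2.644 \cdot 10^{8}$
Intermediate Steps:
$R = 600$ ($R = 10 \cdot 10 \cdot 6 = 100 \cdot 6 = 600$)
$l = - \frac{14702}{1459}$ ($l = 5 \frac{29404}{-14590} = 5 \cdot 29404 \left(- \frac{1}{14590}\right) = 5 \left(- \frac{14702}{7295}\right) = - \frac{14702}{1459} \approx -10.077$)
$\left(-6933 + R\right) \left(-41740 + l\right) = \left(-6933 + 600\right) \left(-41740 - \frac{14702}{1459}\right) = \left(-6333\right) \left(- \frac{60913362}{1459}\right) = \frac{385764321546}{1459}$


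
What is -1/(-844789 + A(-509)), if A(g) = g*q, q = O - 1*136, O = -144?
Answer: 1/702269 ≈ 1.4240e-6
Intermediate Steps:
q = -280 (q = -144 - 1*136 = -144 - 136 = -280)
A(g) = -280*g (A(g) = g*(-280) = -280*g)
-1/(-844789 + A(-509)) = -1/(-844789 - 280*(-509)) = -1/(-844789 + 142520) = -1/(-702269) = -1*(-1/702269) = 1/702269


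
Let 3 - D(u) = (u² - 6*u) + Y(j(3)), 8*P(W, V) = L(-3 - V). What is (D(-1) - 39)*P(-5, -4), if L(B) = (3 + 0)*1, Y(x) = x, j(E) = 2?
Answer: -135/8 ≈ -16.875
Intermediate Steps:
L(B) = 3 (L(B) = 3*1 = 3)
P(W, V) = 3/8 (P(W, V) = (⅛)*3 = 3/8)
D(u) = 1 - u² + 6*u (D(u) = 3 - ((u² - 6*u) + 2) = 3 - (2 + u² - 6*u) = 3 + (-2 - u² + 6*u) = 1 - u² + 6*u)
(D(-1) - 39)*P(-5, -4) = ((1 - 1*(-1)² + 6*(-1)) - 39)*(3/8) = ((1 - 1*1 - 6) - 39)*(3/8) = ((1 - 1 - 6) - 39)*(3/8) = (-6 - 39)*(3/8) = -45*3/8 = -135/8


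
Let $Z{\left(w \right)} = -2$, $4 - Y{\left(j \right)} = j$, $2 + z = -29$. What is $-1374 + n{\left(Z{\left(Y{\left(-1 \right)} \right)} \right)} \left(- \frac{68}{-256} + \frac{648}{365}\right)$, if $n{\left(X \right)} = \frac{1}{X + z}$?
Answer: $- \frac{1059236797}{770880} \approx -1374.1$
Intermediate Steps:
$z = -31$ ($z = -2 - 29 = -31$)
$Y{\left(j \right)} = 4 - j$
$n{\left(X \right)} = \frac{1}{-31 + X}$ ($n{\left(X \right)} = \frac{1}{X - 31} = \frac{1}{-31 + X}$)
$-1374 + n{\left(Z{\left(Y{\left(-1 \right)} \right)} \right)} \left(- \frac{68}{-256} + \frac{648}{365}\right) = -1374 + \frac{- \frac{68}{-256} + \frac{648}{365}}{-31 - 2} = -1374 + \frac{\left(-68\right) \left(- \frac{1}{256}\right) + 648 \cdot \frac{1}{365}}{-33} = -1374 - \frac{\frac{17}{64} + \frac{648}{365}}{33} = -1374 - \frac{47677}{770880} = - \frac{1059236797}{770880}$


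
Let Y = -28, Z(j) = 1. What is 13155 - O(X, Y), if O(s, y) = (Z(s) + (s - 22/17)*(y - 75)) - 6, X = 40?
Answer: 291494/17 ≈ 17147.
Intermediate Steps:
O(s, y) = -5 + (-75 + y)*(-22/17 + s) (O(s, y) = (1 + (s - 22/17)*(y - 75)) - 6 = (1 + (s - 22*1/17)*(-75 + y)) - 6 = (1 + (s - 22/17)*(-75 + y)) - 6 = (1 + (-22/17 + s)*(-75 + y)) - 6 = (1 + (-75 + y)*(-22/17 + s)) - 6 = -5 + (-75 + y)*(-22/17 + s))
13155 - O(X, Y) = 13155 - (1565/17 - 75*40 - 22/17*(-28) + 40*(-28)) = 13155 - (1565/17 - 3000 + 616/17 - 1120) = 13155 - 1*(-67859/17) = 13155 + 67859/17 = 291494/17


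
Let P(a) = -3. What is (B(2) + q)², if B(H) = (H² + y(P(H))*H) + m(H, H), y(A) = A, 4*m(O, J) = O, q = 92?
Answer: 32761/4 ≈ 8190.3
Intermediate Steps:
m(O, J) = O/4
B(H) = H² - 11*H/4 (B(H) = (H² - 3*H) + H/4 = H² - 11*H/4)
(B(2) + q)² = ((¼)*2*(-11 + 4*2) + 92)² = ((¼)*2*(-11 + 8) + 92)² = ((¼)*2*(-3) + 92)² = (-3/2 + 92)² = (181/2)² = 32761/4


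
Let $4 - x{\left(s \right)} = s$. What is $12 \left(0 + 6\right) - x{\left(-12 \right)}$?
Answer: $56$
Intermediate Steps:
$x{\left(s \right)} = 4 - s$
$12 \left(0 + 6\right) - x{\left(-12 \right)} = 12 \left(0 + 6\right) - \left(4 - -12\right) = 12 \cdot 6 - \left(4 + 12\right) = 72 - 16 = 56$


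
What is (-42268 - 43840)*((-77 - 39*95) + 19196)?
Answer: -1327268712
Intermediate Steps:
(-42268 - 43840)*((-77 - 39*95) + 19196) = -86108*((-77 - 3705) + 19196) = -86108*(-3782 + 19196) = -86108*15414 = -1327268712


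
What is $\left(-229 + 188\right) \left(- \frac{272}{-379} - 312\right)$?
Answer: $\frac{4837016}{379} \approx 12763.0$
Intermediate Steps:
$\left(-229 + 188\right) \left(- \frac{272}{-379} - 312\right) = - 41 \left(\left(-272\right) \left(- \frac{1}{379}\right) - 312\right) = - 41 \left(\frac{272}{379} - 312\right) = \left(-41\right) \left(- \frac{117976}{379}\right) = \frac{4837016}{379}$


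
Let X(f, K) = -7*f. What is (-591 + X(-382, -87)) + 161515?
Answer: 163598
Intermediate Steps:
(-591 + X(-382, -87)) + 161515 = (-591 - 7*(-382)) + 161515 = (-591 + 2674) + 161515 = 2083 + 161515 = 163598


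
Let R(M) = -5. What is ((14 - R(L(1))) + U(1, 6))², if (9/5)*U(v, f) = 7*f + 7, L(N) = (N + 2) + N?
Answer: 173056/81 ≈ 2136.5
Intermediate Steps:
L(N) = 2 + 2*N (L(N) = (2 + N) + N = 2 + 2*N)
U(v, f) = 35/9 + 35*f/9 (U(v, f) = 5*(7*f + 7)/9 = 5*(7 + 7*f)/9 = 35/9 + 35*f/9)
((14 - R(L(1))) + U(1, 6))² = ((14 - 1*(-5)) + (35/9 + (35/9)*6))² = ((14 + 5) + (35/9 + 70/3))² = (19 + 245/9)² = (416/9)² = 173056/81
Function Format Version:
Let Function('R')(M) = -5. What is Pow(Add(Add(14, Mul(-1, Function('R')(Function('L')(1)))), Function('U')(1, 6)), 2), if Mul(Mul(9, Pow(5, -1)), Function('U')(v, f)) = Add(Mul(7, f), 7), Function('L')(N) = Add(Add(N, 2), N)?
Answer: Rational(173056, 81) ≈ 2136.5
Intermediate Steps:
Function('L')(N) = Add(2, Mul(2, N)) (Function('L')(N) = Add(Add(2, N), N) = Add(2, Mul(2, N)))
Function('U')(v, f) = Add(Rational(35, 9), Mul(Rational(35, 9), f)) (Function('U')(v, f) = Mul(Rational(5, 9), Add(Mul(7, f), 7)) = Mul(Rational(5, 9), Add(7, Mul(7, f))) = Add(Rational(35, 9), Mul(Rational(35, 9), f)))
Pow(Add(Add(14, Mul(-1, Function('R')(Function('L')(1)))), Function('U')(1, 6)), 2) = Pow(Add(Add(14, Mul(-1, -5)), Add(Rational(35, 9), Mul(Rational(35, 9), 6))), 2) = Pow(Add(Add(14, 5), Add(Rational(35, 9), Rational(70, 3))), 2) = Pow(Add(19, Rational(245, 9)), 2) = Pow(Rational(416, 9), 2) = Rational(173056, 81)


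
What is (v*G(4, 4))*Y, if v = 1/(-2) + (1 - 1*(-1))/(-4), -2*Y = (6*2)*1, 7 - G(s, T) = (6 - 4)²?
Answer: 18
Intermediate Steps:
G(s, T) = 3 (G(s, T) = 7 - (6 - 4)² = 7 - 1*2² = 7 - 1*4 = 7 - 4 = 3)
Y = -6 (Y = -6*2/2 = -6 ≈ -6.0000)
v = -1 (v = 1*(-½) + (1 + 1)*(-¼) = -½ + 2*(-¼) = -½ - ½ = -1)
(v*G(4, 4))*Y = -1*3*(-6) = -3*(-6) = 18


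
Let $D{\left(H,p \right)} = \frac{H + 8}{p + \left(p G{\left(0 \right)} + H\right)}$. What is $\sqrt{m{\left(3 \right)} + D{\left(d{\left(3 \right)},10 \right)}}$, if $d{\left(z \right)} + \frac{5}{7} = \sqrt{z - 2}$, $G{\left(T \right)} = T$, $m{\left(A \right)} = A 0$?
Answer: $\frac{\sqrt{29}}{6} \approx 0.89753$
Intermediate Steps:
$m{\left(A \right)} = 0$
$d{\left(z \right)} = - \frac{5}{7} + \sqrt{-2 + z}$ ($d{\left(z \right)} = - \frac{5}{7} + \sqrt{z - 2} = - \frac{5}{7} + \sqrt{-2 + z}$)
$D{\left(H,p \right)} = \frac{8 + H}{H + p}$ ($D{\left(H,p \right)} = \frac{H + 8}{p + \left(p 0 + H\right)} = \frac{8 + H}{p + \left(0 + H\right)} = \frac{8 + H}{p + H} = \frac{8 + H}{H + p}$)
$\sqrt{m{\left(3 \right)} + D{\left(d{\left(3 \right)},10 \right)}} = \sqrt{0 + \frac{8 - \left(\frac{5}{7} - \sqrt{-2 + 3}\right)}{\left(- \frac{5}{7} + \sqrt{-2 + 3}\right) + 10}} = \sqrt{0 + \frac{8 - \left(\frac{5}{7} - \sqrt{1}\right)}{\left(- \frac{5}{7} + \sqrt{1}\right) + 10}} = \sqrt{0 + \frac{8 + \left(- \frac{5}{7} + 1\right)}{\left(- \frac{5}{7} + 1\right) + 10}} = \sqrt{0 + \frac{8 + \frac{2}{7}}{\frac{2}{7} + 10}} = \sqrt{0 + \frac{1}{\frac{72}{7}} \cdot \frac{58}{7}} = \sqrt{0 + \frac{7}{72} \cdot \frac{58}{7}} = \sqrt{0 + \frac{29}{36}} = \sqrt{\frac{29}{36}} = \frac{\sqrt{29}}{6}$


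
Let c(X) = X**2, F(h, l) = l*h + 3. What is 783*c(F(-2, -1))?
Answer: 19575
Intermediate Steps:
F(h, l) = 3 + h*l (F(h, l) = h*l + 3 = 3 + h*l)
783*c(F(-2, -1)) = 783*(3 - 2*(-1))**2 = 783*(3 + 2)**2 = 783*5**2 = 783*25 = 19575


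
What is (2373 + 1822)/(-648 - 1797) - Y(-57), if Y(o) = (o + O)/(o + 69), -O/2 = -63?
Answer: -14603/1956 ≈ -7.4657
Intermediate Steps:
O = 126 (O = -2*(-63) = 126)
Y(o) = (126 + o)/(69 + o) (Y(o) = (o + 126)/(o + 69) = (126 + o)/(69 + o))
(2373 + 1822)/(-648 - 1797) - Y(-57) = (2373 + 1822)/(-648 - 1797) - (126 - 57)/(69 - 57) = 4195/(-2445) - 69/12 = 4195*(-1/2445) - 69/12 = -839/489 - 1*23/4 = -839/489 - 23/4 = -14603/1956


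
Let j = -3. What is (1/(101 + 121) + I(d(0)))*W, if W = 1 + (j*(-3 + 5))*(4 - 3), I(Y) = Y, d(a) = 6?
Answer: -6665/222 ≈ -30.023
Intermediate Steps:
W = -5 (W = 1 + (-3*(-3 + 5))*(4 - 3) = 1 - 3*2*1 = 1 - 6*1 = 1 - 6 = -5)
(1/(101 + 121) + I(d(0)))*W = (1/(101 + 121) + 6)*(-5) = (1/222 + 6)*(-5) = (1333/222)*(-5) = -6665/222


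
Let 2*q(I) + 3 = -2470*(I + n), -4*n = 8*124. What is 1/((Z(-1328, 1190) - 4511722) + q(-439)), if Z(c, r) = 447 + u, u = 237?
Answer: -2/7325189 ≈ -2.7303e-7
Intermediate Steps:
n = -248 (n = -2*124 = -1/4*992 = -248)
Z(c, r) = 684 (Z(c, r) = 447 + 237 = 684)
q(I) = 612557/2 - 1235*I (q(I) = -3/2 + (-2470*(I - 248))/2 = -3/2 + (-2470*(-248 + I))/2 = -3/2 + (612560 - 2470*I)/2 = -3/2 + (306280 - 1235*I) = 612557/2 - 1235*I)
1/((Z(-1328, 1190) - 4511722) + q(-439)) = 1/((684 - 4511722) + (612557/2 - 1235*(-439))) = 1/(-4511038 + (612557/2 + 542165)) = 1/(-4511038 + 1696887/2) = 1/(-7325189/2) = -2/7325189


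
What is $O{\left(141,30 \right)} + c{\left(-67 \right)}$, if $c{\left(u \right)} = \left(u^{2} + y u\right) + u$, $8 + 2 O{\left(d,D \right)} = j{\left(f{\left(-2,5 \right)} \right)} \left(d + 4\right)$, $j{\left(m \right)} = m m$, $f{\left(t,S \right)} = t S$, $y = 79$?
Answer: $6375$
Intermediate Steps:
$f{\left(t,S \right)} = S t$
$j{\left(m \right)} = m^{2}$
$O{\left(d,D \right)} = 196 + 50 d$ ($O{\left(d,D \right)} = -4 + \frac{\left(5 \left(-2\right)\right)^{2} \left(d + 4\right)}{2} = -4 + \frac{\left(-10\right)^{2} \left(4 + d\right)}{2} = -4 + \frac{100 \left(4 + d\right)}{2} = -4 + \frac{400 + 100 d}{2} = -4 + \left(200 + 50 d\right) = 196 + 50 d$)
$c{\left(u \right)} = u^{2} + 80 u$ ($c{\left(u \right)} = \left(u^{2} + 79 u\right) + u = u^{2} + 80 u$)
$O{\left(141,30 \right)} + c{\left(-67 \right)} = \left(196 + 50 \cdot 141\right) - 67 \left(80 - 67\right) = \left(196 + 7050\right) - 871 = 7246 - 871 = 6375$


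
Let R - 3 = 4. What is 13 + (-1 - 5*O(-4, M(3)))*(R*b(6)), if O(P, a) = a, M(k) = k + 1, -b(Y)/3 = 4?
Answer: 1777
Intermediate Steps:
b(Y) = -12 (b(Y) = -3*4 = -12)
M(k) = 1 + k
R = 7 (R = 3 + 4 = 7)
13 + (-1 - 5*O(-4, M(3)))*(R*b(6)) = 13 + (-1 - 5*(1 + 3))*(7*(-12)) = 13 + (-1 - 5*4)*(-84) = 13 + (-1 - 20)*(-84) = 13 - 21*(-84) = 13 + 1764 = 1777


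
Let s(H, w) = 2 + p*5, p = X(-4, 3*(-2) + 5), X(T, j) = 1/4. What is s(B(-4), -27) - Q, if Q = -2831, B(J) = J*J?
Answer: 11337/4 ≈ 2834.3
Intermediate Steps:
B(J) = J**2
X(T, j) = 1/4
p = 1/4 ≈ 0.25000
s(H, w) = 13/4 (s(H, w) = 2 + (1/4)*5 = 2 + 5/4 = 13/4)
s(B(-4), -27) - Q = 13/4 - 1*(-2831) = 13/4 + 2831 = 11337/4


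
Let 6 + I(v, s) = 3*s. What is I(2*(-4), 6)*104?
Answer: 1248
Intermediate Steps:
I(v, s) = -6 + 3*s
I(2*(-4), 6)*104 = (-6 + 3*6)*104 = (-6 + 18)*104 = 12*104 = 1248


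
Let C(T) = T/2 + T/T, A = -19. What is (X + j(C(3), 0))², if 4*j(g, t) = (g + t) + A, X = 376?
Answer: 8850625/64 ≈ 1.3829e+5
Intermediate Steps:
C(T) = 1 + T/2 (C(T) = T*(½) + 1 = T/2 + 1 = 1 + T/2)
j(g, t) = -19/4 + g/4 + t/4 (j(g, t) = ((g + t) - 19)/4 = (-19 + g + t)/4 = -19/4 + g/4 + t/4)
(X + j(C(3), 0))² = (376 + (-19/4 + (1 + (½)*3)/4 + (¼)*0))² = (376 + (-19/4 + (1 + 3/2)/4 + 0))² = (376 + (-19/4 + (¼)*(5/2) + 0))² = (376 + (-19/4 + 5/8 + 0))² = (376 - 33/8)² = (2975/8)² = 8850625/64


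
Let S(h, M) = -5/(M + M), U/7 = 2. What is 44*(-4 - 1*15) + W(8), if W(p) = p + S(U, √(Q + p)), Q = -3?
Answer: -828 - √5/2 ≈ -829.12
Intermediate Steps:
U = 14 (U = 7*2 = 14)
S(h, M) = -5/(2*M) (S(h, M) = -5*1/(2*M) = -5/(2*M))
W(p) = p - 5/(2*√(-3 + p))
44*(-4 - 1*15) + W(8) = 44*(-4 - 1*15) + (8 - 5/(2*√(-3 + 8))) = 44*(-4 - 15) + (8 - √5/2) = 44*(-19) + (8 - √5/2) = -836 + (8 - √5/2) = -828 - √5/2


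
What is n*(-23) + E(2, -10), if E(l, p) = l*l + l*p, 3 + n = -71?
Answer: 1686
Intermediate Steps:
n = -74 (n = -3 - 71 = -74)
E(l, p) = l² + l*p
n*(-23) + E(2, -10) = -74*(-23) + 2*(2 - 10) = 1702 + 2*(-8) = 1702 - 16 = 1686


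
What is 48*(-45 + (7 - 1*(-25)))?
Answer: -624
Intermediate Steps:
48*(-45 + (7 - 1*(-25))) = 48*(-45 + (7 + 25)) = 48*(-45 + 32) = 48*(-13) = -624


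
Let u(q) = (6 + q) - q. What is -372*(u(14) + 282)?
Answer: -107136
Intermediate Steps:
u(q) = 6
-372*(u(14) + 282) = -372*(6 + 282) = -372*288 = -107136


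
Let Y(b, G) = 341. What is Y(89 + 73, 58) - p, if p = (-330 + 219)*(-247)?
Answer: -27076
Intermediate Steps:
p = 27417 (p = -111*(-247) = 27417)
Y(89 + 73, 58) - p = 341 - 1*27417 = 341 - 27417 = -27076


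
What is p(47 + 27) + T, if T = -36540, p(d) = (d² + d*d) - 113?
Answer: -25701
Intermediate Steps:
p(d) = -113 + 2*d² (p(d) = (d² + d²) - 113 = 2*d² - 113 = -113 + 2*d²)
p(47 + 27) + T = (-113 + 2*(47 + 27)²) - 36540 = (-113 + 2*74²) - 36540 = (-113 + 2*5476) - 36540 = (-113 + 10952) - 36540 = 10839 - 36540 = -25701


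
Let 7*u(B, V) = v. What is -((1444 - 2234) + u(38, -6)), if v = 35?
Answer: 785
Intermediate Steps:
u(B, V) = 5 (u(B, V) = (⅐)*35 = 5)
-((1444 - 2234) + u(38, -6)) = -((1444 - 2234) + 5) = -(-790 + 5) = -1*(-785) = 785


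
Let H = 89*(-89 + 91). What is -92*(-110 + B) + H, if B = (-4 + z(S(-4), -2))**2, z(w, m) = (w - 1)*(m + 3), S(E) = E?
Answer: 2846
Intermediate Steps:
H = 178 (H = 89*2 = 178)
z(w, m) = (-1 + w)*(3 + m)
B = 81 (B = (-4 + (-3 - 1*(-2) + 3*(-4) - 2*(-4)))**2 = (-4 + (-3 + 2 - 12 + 8))**2 = (-4 - 5)**2 = (-9)**2 = 81)
-92*(-110 + B) + H = -92*(-110 + 81) + 178 = -92*(-29) + 178 = 2668 + 178 = 2846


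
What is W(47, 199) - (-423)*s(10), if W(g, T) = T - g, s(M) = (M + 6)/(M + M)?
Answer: 2452/5 ≈ 490.40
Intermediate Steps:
s(M) = (6 + M)/(2*M) (s(M) = (6 + M)/((2*M)) = (6 + M)*(1/(2*M)) = (6 + M)/(2*M))
W(47, 199) - (-423)*s(10) = (199 - 1*47) - (-423)*(½)*(6 + 10)/10 = (199 - 47) - (-423)*(½)*(⅒)*16 = 152 - (-423)*4/5 = 152 - 1*(-1692/5) = 152 + 1692/5 = 2452/5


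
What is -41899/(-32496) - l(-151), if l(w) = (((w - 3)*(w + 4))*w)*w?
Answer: -16773429016949/32496 ≈ -5.1617e+8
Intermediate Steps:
l(w) = w²*(-3 + w)*(4 + w) (l(w) = (((-3 + w)*(4 + w))*w)*w = (w*(-3 + w)*(4 + w))*w = w²*(-3 + w)*(4 + w))
-41899/(-32496) - l(-151) = -41899/(-32496) - (-151)²*(-12 - 151 + (-151)²) = -41899*(-1/32496) - 22801*(-12 - 151 + 22801) = 41899/32496 - 22801*22638 = 41899/32496 - 1*516169038 = 41899/32496 - 516169038 = -16773429016949/32496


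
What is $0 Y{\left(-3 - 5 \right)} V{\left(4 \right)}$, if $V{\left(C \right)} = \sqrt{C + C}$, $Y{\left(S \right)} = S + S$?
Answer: $0$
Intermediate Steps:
$Y{\left(S \right)} = 2 S$
$V{\left(C \right)} = \sqrt{2} \sqrt{C}$ ($V{\left(C \right)} = \sqrt{2 C} = \sqrt{2} \sqrt{C}$)
$0 Y{\left(-3 - 5 \right)} V{\left(4 \right)} = 0 \cdot 2 \left(-3 - 5\right) \sqrt{2} \sqrt{4} = 0 \cdot 2 \left(-3 - 5\right) \sqrt{2} \cdot 2 = 0 \cdot 2 \left(-8\right) 2 \sqrt{2} = 0 \left(-16\right) 2 \sqrt{2} = 0 \cdot 2 \sqrt{2} = 0$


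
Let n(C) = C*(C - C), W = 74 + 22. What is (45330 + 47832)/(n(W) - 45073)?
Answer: -93162/45073 ≈ -2.0669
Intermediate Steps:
W = 96
n(C) = 0 (n(C) = C*0 = 0)
(45330 + 47832)/(n(W) - 45073) = (45330 + 47832)/(0 - 45073) = 93162/(-45073) = 93162*(-1/45073) = -93162/45073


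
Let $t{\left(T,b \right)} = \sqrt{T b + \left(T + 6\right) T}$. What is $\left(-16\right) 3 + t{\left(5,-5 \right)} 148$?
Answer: $-48 + 148 \sqrt{30} \approx 762.63$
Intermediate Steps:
$t{\left(T,b \right)} = \sqrt{T b + T \left(6 + T\right)}$ ($t{\left(T,b \right)} = \sqrt{T b + \left(6 + T\right) T} = \sqrt{T b + T \left(6 + T\right)}$)
$\left(-16\right) 3 + t{\left(5,-5 \right)} 148 = \left(-16\right) 3 + \sqrt{5 \left(6 + 5 - 5\right)} 148 = -48 + \sqrt{5 \cdot 6} \cdot 148 = -48 + \sqrt{30} \cdot 148 = -48 + 148 \sqrt{30}$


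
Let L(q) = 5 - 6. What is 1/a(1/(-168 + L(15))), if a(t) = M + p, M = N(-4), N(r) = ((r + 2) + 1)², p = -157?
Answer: -1/156 ≈ -0.0064103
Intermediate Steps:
L(q) = -1
N(r) = (3 + r)² (N(r) = ((2 + r) + 1)² = (3 + r)²)
M = 1 (M = (3 - 4)² = (-1)² = 1)
a(t) = -156 (a(t) = 1 - 157 = -156)
1/a(1/(-168 + L(15))) = 1/(-156) = -1/156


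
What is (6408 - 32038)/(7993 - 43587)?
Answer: 12815/17797 ≈ 0.72007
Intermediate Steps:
(6408 - 32038)/(7993 - 43587) = -25630/(-35594) = -25630*(-1/35594) = 12815/17797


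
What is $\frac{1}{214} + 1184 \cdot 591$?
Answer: $\frac{149745217}{214} \approx 6.9974 \cdot 10^{5}$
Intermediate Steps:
$\frac{1}{214} + 1184 \cdot 591 = \frac{1}{214} + 699744 = \frac{149745217}{214}$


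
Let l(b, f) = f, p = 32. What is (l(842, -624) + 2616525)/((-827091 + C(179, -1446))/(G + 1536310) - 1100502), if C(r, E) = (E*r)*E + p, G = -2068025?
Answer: -278182760043/117105373567 ≈ -2.3755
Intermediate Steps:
C(r, E) = 32 + r*E**2 (C(r, E) = (E*r)*E + 32 = r*E**2 + 32 = 32 + r*E**2)
(l(842, -624) + 2616525)/((-827091 + C(179, -1446))/(G + 1536310) - 1100502) = (-624 + 2616525)/((-827091 + (32 + 179*(-1446)**2))/(-2068025 + 1536310) - 1100502) = 2615901/((-827091 + (32 + 179*2090916))/(-531715) - 1100502) = 2615901/((-827091 + (32 + 374273964))*(-1/531715) - 1100502) = 2615901/((-827091 + 374273996)*(-1/531715) - 1100502) = 2615901/(373446905*(-1/531715) - 1100502) = 2615901/(-74689381/106343 - 1100502) = 2615901/(-117105373567/106343) = 2615901*(-106343/117105373567) = -278182760043/117105373567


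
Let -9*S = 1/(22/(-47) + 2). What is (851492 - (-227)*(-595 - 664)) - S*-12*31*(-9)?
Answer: 3395651/6 ≈ 5.6594e+5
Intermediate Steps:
S = -47/648 (S = -1/(9*(22/(-47) + 2)) = -1/(9*(22*(-1/47) + 2)) = -1/(9*(-22/47 + 2)) = -1/(9*72/47) = -⅑*47/72 = -47/648 ≈ -0.072531)
(851492 - (-227)*(-595 - 664)) - S*-12*31*(-9) = (851492 - (-227)*(-595 - 664)) - (-47)*-12*31*(-9)/648 = (851492 - (-227)*(-1259)) - (-47)*(-372*(-9))/648 = (851492 - 1*285793) - (-47)*3348/648 = (851492 - 285793) - 1*(-1457/6) = 565699 + 1457/6 = 3395651/6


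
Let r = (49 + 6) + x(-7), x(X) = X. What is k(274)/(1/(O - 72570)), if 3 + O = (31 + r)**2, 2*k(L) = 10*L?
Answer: -90874840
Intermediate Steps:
k(L) = 5*L (k(L) = (10*L)/2 = 5*L)
r = 48 (r = (49 + 6) - 7 = 55 - 7 = 48)
O = 6238 (O = -3 + (31 + 48)**2 = -3 + 79**2 = -3 + 6241 = 6238)
k(274)/(1/(O - 72570)) = (5*274)/(1/(6238 - 72570)) = 1370/(1/(-66332)) = 1370/(-1/66332) = 1370*(-66332) = -90874840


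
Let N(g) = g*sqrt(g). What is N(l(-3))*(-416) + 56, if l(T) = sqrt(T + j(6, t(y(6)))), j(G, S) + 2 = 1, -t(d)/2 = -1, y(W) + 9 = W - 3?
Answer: 888 - 832*I ≈ 888.0 - 832.0*I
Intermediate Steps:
y(W) = -12 + W (y(W) = -9 + (W - 3) = -9 + (-3 + W) = -12 + W)
t(d) = 2 (t(d) = -2*(-1) = 2)
j(G, S) = -1 (j(G, S) = -2 + 1 = -1)
l(T) = sqrt(-1 + T) (l(T) = sqrt(T - 1) = sqrt(-1 + T))
N(g) = g**(3/2)
N(l(-3))*(-416) + 56 = (sqrt(-1 - 3))**(3/2)*(-416) + 56 = (sqrt(-4))**(3/2)*(-416) + 56 = (2*I)**(3/2)*(-416) + 56 = (1 + I)**3*(-416) + 56 = -416*(1 + I)**3 + 56 = 56 - 416*(1 + I)**3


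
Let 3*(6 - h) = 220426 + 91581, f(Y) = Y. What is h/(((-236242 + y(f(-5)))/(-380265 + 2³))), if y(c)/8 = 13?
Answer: -1174613873/7014 ≈ -1.6747e+5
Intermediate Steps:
h = -311989/3 (h = 6 - (220426 + 91581)/3 = 6 - ⅓*312007 = 6 - 312007/3 = -311989/3 ≈ -1.0400e+5)
y(c) = 104 (y(c) = 8*13 = 104)
h/(((-236242 + y(f(-5)))/(-380265 + 2³))) = -311989*(-380265 + 2³)/(-236242 + 104)/3 = -311989/(3*((-236138/(-380265 + 8)))) = -311989/(3*((-236138/(-380257)))) = -311989/(3*((-236138*(-1/380257)))) = -311989/(3*236138/380257) = -311989/3*380257/236138 = -1174613873/7014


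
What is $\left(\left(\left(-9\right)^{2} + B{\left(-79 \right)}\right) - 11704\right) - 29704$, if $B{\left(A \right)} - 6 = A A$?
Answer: $-35080$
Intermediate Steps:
$B{\left(A \right)} = 6 + A^{2}$ ($B{\left(A \right)} = 6 + A A = 6 + A^{2}$)
$\left(\left(\left(-9\right)^{2} + B{\left(-79 \right)}\right) - 11704\right) - 29704 = \left(\left(\left(-9\right)^{2} + \left(6 + \left(-79\right)^{2}\right)\right) - 11704\right) - 29704 = \left(\left(81 + \left(6 + 6241\right)\right) - 11704\right) - 29704 = \left(\left(81 + 6247\right) - 11704\right) - 29704 = \left(6328 - 11704\right) - 29704 = -5376 - 29704 = -35080$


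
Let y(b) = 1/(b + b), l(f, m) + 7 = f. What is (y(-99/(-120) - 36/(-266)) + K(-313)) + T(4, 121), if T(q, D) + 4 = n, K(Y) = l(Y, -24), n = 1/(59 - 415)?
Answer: -588350645/1818804 ≈ -323.48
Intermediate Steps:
n = -1/356 (n = 1/(-356) = -1/356 ≈ -0.0028090)
l(f, m) = -7 + f
K(Y) = -7 + Y
T(q, D) = -1425/356 (T(q, D) = -4 - 1/356 = -1425/356)
y(b) = 1/(2*b)
(y(-99/(-120) - 36/(-266)) + K(-313)) + T(4, 121) = (1/(2*(-99/(-120) - 36/(-266))) + (-7 - 313)) - 1425/356 = (1/(2*(-99*(-1/120) - 36*(-1/266))) - 320) - 1425/356 = (1/(2*(33/40 + 18/133)) - 320) - 1425/356 = (1/(2*(5109/5320)) - 320) - 1425/356 = ((1/2)*(5320/5109) - 320) - 1425/356 = (2660/5109 - 320) - 1425/356 = -1632220/5109 - 1425/356 = -588350645/1818804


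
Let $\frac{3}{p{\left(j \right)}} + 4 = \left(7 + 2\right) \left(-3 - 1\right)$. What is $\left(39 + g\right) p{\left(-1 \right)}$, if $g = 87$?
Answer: $- \frac{189}{20} \approx -9.45$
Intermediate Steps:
$p{\left(j \right)} = - \frac{3}{40}$ ($p{\left(j \right)} = \frac{3}{-4 + \left(7 + 2\right) \left(-3 - 1\right)} = \frac{3}{-4 + 9 \left(-4\right)} = \frac{3}{-4 - 36} = \frac{3}{-40} = 3 \left(- \frac{1}{40}\right) = - \frac{3}{40}$)
$\left(39 + g\right) p{\left(-1 \right)} = \left(39 + 87\right) \left(- \frac{3}{40}\right) = 126 \left(- \frac{3}{40}\right) = - \frac{189}{20}$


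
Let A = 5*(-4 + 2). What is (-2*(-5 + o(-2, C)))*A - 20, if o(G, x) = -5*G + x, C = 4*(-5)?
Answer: -320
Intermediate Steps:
C = -20
o(G, x) = x - 5*G
A = -10 (A = 5*(-2) = -10)
(-2*(-5 + o(-2, C)))*A - 20 = -2*(-5 + (-20 - 5*(-2)))*(-10) - 20 = -2*(-5 + (-20 + 10))*(-10) - 20 = -2*(-5 - 10)*(-10) - 20 = -2*(-15)*(-10) - 20 = 30*(-10) - 20 = -300 - 20 = -320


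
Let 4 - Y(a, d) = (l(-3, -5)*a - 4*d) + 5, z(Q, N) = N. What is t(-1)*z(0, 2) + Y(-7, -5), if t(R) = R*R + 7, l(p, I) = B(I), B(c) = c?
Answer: -40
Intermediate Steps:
l(p, I) = I
t(R) = 7 + R² (t(R) = R² + 7 = 7 + R²)
Y(a, d) = -1 + 4*d + 5*a (Y(a, d) = 4 - ((-5*a - 4*d) + 5) = 4 - (5 - 5*a - 4*d) = 4 + (-5 + 4*d + 5*a) = -1 + 4*d + 5*a)
t(-1)*z(0, 2) + Y(-7, -5) = (7 + (-1)²)*2 + (-1 + 4*(-5) + 5*(-7)) = (7 + 1)*2 + (-1 - 20 - 35) = 8*2 - 56 = 16 - 56 = -40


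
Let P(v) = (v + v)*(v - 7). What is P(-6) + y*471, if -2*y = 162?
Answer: -37995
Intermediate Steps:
P(v) = 2*v*(-7 + v) (P(v) = (2*v)*(-7 + v) = 2*v*(-7 + v))
y = -81 (y = -½*162 = -81)
P(-6) + y*471 = 2*(-6)*(-7 - 6) - 81*471 = 2*(-6)*(-13) - 38151 = 156 - 38151 = -37995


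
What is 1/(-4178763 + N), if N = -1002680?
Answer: -1/5181443 ≈ -1.9300e-7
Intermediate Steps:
1/(-4178763 + N) = 1/(-4178763 - 1002680) = 1/(-5181443) = -1/5181443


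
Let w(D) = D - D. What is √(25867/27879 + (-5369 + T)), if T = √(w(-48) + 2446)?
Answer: √(-4172273117436 + 777238641*√2446)/27879 ≈ 72.929*I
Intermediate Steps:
w(D) = 0
T = √2446 (T = √(0 + 2446) = √2446 ≈ 49.457)
√(25867/27879 + (-5369 + T)) = √(25867/27879 + (-5369 + √2446)) = √(-149656484/27879 + √2446)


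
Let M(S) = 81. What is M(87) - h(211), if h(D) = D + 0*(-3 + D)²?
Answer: -130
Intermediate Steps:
h(D) = D (h(D) = D + 0 = D)
M(87) - h(211) = 81 - 1*211 = 81 - 211 = -130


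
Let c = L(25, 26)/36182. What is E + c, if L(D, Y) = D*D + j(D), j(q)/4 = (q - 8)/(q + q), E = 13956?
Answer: 12623915459/904550 ≈ 13956.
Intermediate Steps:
j(q) = 2*(-8 + q)/q (j(q) = 4*((q - 8)/(q + q)) = 4*((-8 + q)/((2*q))) = 4*((-8 + q)*(1/(2*q))) = 4*((-8 + q)/(2*q)) = 2*(-8 + q)/q)
L(D, Y) = 2 + D² - 16/D (L(D, Y) = D*D + (2 - 16/D) = D² + (2 - 16/D) = 2 + D² - 16/D)
c = 15659/904550 (c = (2 + 25² - 16/25)/36182 = (2 + 625 - 16*1/25)*(1/36182) = (2 + 625 - 16/25)*(1/36182) = (15659/25)*(1/36182) = 15659/904550 ≈ 0.017311)
E + c = 13956 + 15659/904550 = 12623915459/904550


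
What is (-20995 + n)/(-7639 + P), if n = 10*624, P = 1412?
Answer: 1135/479 ≈ 2.3695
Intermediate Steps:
n = 6240
(-20995 + n)/(-7639 + P) = (-20995 + 6240)/(-7639 + 1412) = -14755/(-6227) = -14755*(-1/6227) = 1135/479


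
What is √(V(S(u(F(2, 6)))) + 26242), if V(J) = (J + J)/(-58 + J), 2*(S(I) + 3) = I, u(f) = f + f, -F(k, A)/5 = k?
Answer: 2*√33071942/71 ≈ 161.99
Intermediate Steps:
F(k, A) = -5*k
u(f) = 2*f
S(I) = -3 + I/2
V(J) = 2*J/(-58 + J) (V(J) = (2*J)/(-58 + J) = 2*J/(-58 + J))
√(V(S(u(F(2, 6)))) + 26242) = √(2*(-3 + (2*(-5*2))/2)/(-58 + (-3 + (2*(-5*2))/2)) + 26242) = √(2*(-3 + (2*(-10))/2)/(-58 + (-3 + (2*(-10))/2)) + 26242) = √(2*(-3 + (½)*(-20))/(-58 + (-3 + (½)*(-20))) + 26242) = √(2*(-3 - 10)/(-58 + (-3 - 10)) + 26242) = √(2*(-13)/(-58 - 13) + 26242) = √(2*(-13)/(-71) + 26242) = √(2*(-13)*(-1/71) + 26242) = √(26/71 + 26242) = √(1863208/71) = 2*√33071942/71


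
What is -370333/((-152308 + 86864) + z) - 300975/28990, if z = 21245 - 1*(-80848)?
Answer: -4353277289/212490902 ≈ -20.487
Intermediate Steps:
z = 102093 (z = 21245 + 80848 = 102093)
-370333/((-152308 + 86864) + z) - 300975/28990 = -370333/((-152308 + 86864) + 102093) - 300975/28990 = -370333/(-65444 + 102093) - 300975*1/28990 = -370333/36649 - 60195/5798 = -4353277289/212490902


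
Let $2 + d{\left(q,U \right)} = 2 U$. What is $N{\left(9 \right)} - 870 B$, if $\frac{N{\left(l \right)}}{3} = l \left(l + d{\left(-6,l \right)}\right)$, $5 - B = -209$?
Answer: $-185505$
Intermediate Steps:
$d{\left(q,U \right)} = -2 + 2 U$
$B = 214$ ($B = 5 - -209 = 5 + 209 = 214$)
$N{\left(l \right)} = 3 l \left(-2 + 3 l\right)$ ($N{\left(l \right)} = 3 l \left(l + \left(-2 + 2 l\right)\right) = 3 l \left(-2 + 3 l\right)$)
$N{\left(9 \right)} - 870 B = 3 \cdot 9 \left(-2 + 3 \cdot 9\right) - 186180 = 3 \cdot 9 \left(-2 + 27\right) - 186180 = 3 \cdot 9 \cdot 25 - 186180 = 675 - 186180 = -185505$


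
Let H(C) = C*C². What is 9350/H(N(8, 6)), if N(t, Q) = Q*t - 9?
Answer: 9350/59319 ≈ 0.15762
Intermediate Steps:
N(t, Q) = -9 + Q*t
H(C) = C³
9350/H(N(8, 6)) = 9350/((-9 + 6*8)³) = 9350/((-9 + 48)³) = 9350/(39³) = 9350/59319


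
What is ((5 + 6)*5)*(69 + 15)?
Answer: 4620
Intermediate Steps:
((5 + 6)*5)*(69 + 15) = (11*5)*84 = 55*84 = 4620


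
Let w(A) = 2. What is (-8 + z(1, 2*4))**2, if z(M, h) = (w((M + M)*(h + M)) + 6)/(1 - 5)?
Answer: 100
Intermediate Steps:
z(M, h) = -2 (z(M, h) = (2 + 6)/(1 - 5) = 8/(-4) = 8*(-1/4) = -2)
(-8 + z(1, 2*4))**2 = (-8 - 2)**2 = (-10)**2 = 100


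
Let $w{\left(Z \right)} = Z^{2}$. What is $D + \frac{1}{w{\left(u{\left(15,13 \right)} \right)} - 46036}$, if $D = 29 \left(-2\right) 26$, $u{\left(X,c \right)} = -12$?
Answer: $- \frac{69205137}{45892} \approx -1508.0$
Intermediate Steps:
$D = -1508$ ($D = \left(-58\right) 26 = -1508$)
$D + \frac{1}{w{\left(u{\left(15,13 \right)} \right)} - 46036} = -1508 + \frac{1}{\left(-12\right)^{2} - 46036} = -1508 + \frac{1}{144 - 46036} = -1508 + \frac{1}{-45892} = -1508 - \frac{1}{45892} = - \frac{69205137}{45892}$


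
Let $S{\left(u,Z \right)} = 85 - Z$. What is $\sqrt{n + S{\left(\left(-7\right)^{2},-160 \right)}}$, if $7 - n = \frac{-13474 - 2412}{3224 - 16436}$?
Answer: $\frac{\sqrt{1216068446}}{2202} \approx 15.837$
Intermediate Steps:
$n = \frac{38299}{6606}$ ($n = 7 - \frac{-13474 - 2412}{3224 - 16436} = 7 - - \frac{15886}{3224 - 16436} = 7 - - \frac{15886}{-13212} = 7 - \left(-15886\right) \left(- \frac{1}{13212}\right) = 7 - \frac{7943}{6606} = \frac{38299}{6606} \approx 5.7976$)
$\sqrt{n + S{\left(\left(-7\right)^{2},-160 \right)}} = \sqrt{\frac{38299}{6606} + \left(85 - -160\right)} = \sqrt{\frac{38299}{6606} + \left(85 + 160\right)} = \sqrt{\frac{38299}{6606} + 245} = \sqrt{\frac{1656769}{6606}} = \frac{\sqrt{1216068446}}{2202}$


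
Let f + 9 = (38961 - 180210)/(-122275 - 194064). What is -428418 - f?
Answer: -135522615900/316339 ≈ -4.2841e+5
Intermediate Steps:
f = -2705802/316339 (f = -9 + (38961 - 180210)/(-122275 - 194064) = -9 - 141249/(-316339) = -9 - 141249*(-1/316339) = -9 + 141249/316339 = -2705802/316339 ≈ -8.5535)
-428418 - f = -428418 - 1*(-2705802/316339) = -428418 + 2705802/316339 = -135522615900/316339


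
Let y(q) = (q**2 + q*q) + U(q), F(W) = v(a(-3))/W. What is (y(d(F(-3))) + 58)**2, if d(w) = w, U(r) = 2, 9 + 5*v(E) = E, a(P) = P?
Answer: 2347024/625 ≈ 3755.2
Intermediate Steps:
v(E) = -9/5 + E/5
F(W) = -12/(5*W) (F(W) = (-9/5 + (1/5)*(-3))/W = (-9/5 - 3/5)/W = -12/(5*W))
y(q) = 2 + 2*q**2 (y(q) = (q**2 + q*q) + 2 = (q**2 + q**2) + 2 = 2*q**2 + 2 = 2 + 2*q**2)
(y(d(F(-3))) + 58)**2 = ((2 + 2*(-12/5/(-3))**2) + 58)**2 = ((2 + 2*(-12/5*(-1/3))**2) + 58)**2 = ((2 + 2*(4/5)**2) + 58)**2 = ((2 + 2*(16/25)) + 58)**2 = ((2 + 32/25) + 58)**2 = (82/25 + 58)**2 = (1532/25)**2 = 2347024/625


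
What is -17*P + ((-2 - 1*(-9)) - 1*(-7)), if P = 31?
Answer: -513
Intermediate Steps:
-17*P + ((-2 - 1*(-9)) - 1*(-7)) = -17*31 + ((-2 - 1*(-9)) - 1*(-7)) = -527 + ((-2 + 9) + 7) = -527 + (7 + 7) = -527 + 14 = -513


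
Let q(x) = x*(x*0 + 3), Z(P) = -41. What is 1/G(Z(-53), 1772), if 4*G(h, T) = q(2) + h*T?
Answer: -2/36323 ≈ -5.5062e-5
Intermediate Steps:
q(x) = 3*x (q(x) = x*(0 + 3) = x*3 = 3*x)
G(h, T) = 3/2 + T*h/4 (G(h, T) = (3*2 + h*T)/4 = (6 + T*h)/4 = 3/2 + T*h/4)
1/G(Z(-53), 1772) = 1/(3/2 + (¼)*1772*(-41)) = 1/(3/2 - 18163) = 1/(-36323/2) = -2/36323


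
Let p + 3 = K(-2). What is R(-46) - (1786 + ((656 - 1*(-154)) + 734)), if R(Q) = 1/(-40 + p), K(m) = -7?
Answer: -166501/50 ≈ -3330.0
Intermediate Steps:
p = -10 (p = -3 - 7 = -10)
R(Q) = -1/50 (R(Q) = 1/(-40 - 10) = 1/(-50) = -1/50)
R(-46) - (1786 + ((656 - 1*(-154)) + 734)) = -1/50 - (1786 + ((656 - 1*(-154)) + 734)) = -1/50 - (1786 + ((656 + 154) + 734)) = -1/50 - (1786 + (810 + 734)) = -1/50 - (1786 + 1544) = -1/50 - 1*3330 = -1/50 - 3330 = -166501/50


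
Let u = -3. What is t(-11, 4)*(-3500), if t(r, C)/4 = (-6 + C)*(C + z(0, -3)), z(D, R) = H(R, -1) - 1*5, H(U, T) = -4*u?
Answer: 308000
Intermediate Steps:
H(U, T) = 12 (H(U, T) = -4*(-3) = 12)
z(D, R) = 7 (z(D, R) = 12 - 1*5 = 12 - 5 = 7)
t(r, C) = 4*(-6 + C)*(7 + C) (t(r, C) = 4*((-6 + C)*(C + 7)) = 4*((-6 + C)*(7 + C)) = 4*(-6 + C)*(7 + C))
t(-11, 4)*(-3500) = (-168 + 4*4 + 4*4²)*(-3500) = (-168 + 16 + 4*16)*(-3500) = (-168 + 16 + 64)*(-3500) = -88*(-3500) = 308000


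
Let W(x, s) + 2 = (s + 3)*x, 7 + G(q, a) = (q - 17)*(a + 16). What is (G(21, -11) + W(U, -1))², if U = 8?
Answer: 729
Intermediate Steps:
G(q, a) = -7 + (-17 + q)*(16 + a) (G(q, a) = -7 + (q - 17)*(a + 16) = -7 + (-17 + q)*(16 + a))
W(x, s) = -2 + x*(3 + s) (W(x, s) = -2 + (s + 3)*x = -2 + (3 + s)*x = -2 + x*(3 + s))
(G(21, -11) + W(U, -1))² = ((-279 - 17*(-11) + 16*21 - 11*21) + (-2 + 3*8 - 1*8))² = ((-279 + 187 + 336 - 231) + (-2 + 24 - 8))² = (13 + 14)² = 27² = 729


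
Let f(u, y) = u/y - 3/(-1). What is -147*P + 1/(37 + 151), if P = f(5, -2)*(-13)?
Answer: 179635/188 ≈ 955.50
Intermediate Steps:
f(u, y) = 3 + u/y (f(u, y) = u/y - 3*(-1) = u/y + 3 = 3 + u/y)
P = -13/2 (P = (3 + 5/(-2))*(-13) = (3 + 5*(-½))*(-13) = (3 - 5/2)*(-13) = (½)*(-13) = -13/2 ≈ -6.5000)
-147*P + 1/(37 + 151) = -147*(-13/2) + 1/(37 + 151) = 1911/2 + 1/188 = 179635/188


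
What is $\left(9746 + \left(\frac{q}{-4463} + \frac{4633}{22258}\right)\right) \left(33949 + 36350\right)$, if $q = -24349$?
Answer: $\frac{68099025400027695}{99337454} \approx 6.8553 \cdot 10^{8}$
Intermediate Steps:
$\left(9746 + \left(\frac{q}{-4463} + \frac{4633}{22258}\right)\right) \left(33949 + 36350\right) = \left(9746 + \left(- \frac{24349}{-4463} + \frac{4633}{22258}\right)\right) \left(33949 + 36350\right) = \left(9746 + \left(\left(-24349\right) \left(- \frac{1}{4463}\right) + 4633 \cdot \frac{1}{22258}\right)\right) 70299 = \left(9746 + \left(\frac{24349}{4463} + \frac{4633}{22258}\right)\right) 70299 = \left(9746 + \frac{562637121}{99337454}\right) 70299 = \frac{968705463805}{99337454} \cdot 70299 = \frac{68099025400027695}{99337454}$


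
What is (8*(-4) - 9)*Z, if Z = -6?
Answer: 246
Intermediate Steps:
(8*(-4) - 9)*Z = (8*(-4) - 9)*(-6) = (-32 - 9)*(-6) = -41*(-6) = 246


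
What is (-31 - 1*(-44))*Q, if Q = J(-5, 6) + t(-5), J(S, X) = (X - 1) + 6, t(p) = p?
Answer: 78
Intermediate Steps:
J(S, X) = 5 + X (J(S, X) = (-1 + X) + 6 = 5 + X)
Q = 6 (Q = (5 + 6) - 5 = 11 - 5 = 6)
(-31 - 1*(-44))*Q = (-31 - 1*(-44))*6 = (-31 + 44)*6 = 13*6 = 78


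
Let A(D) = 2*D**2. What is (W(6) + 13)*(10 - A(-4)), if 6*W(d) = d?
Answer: -308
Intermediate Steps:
W(d) = d/6
(W(6) + 13)*(10 - A(-4)) = ((1/6)*6 + 13)*(10 - 2*(-4)**2) = (1 + 13)*(10 - 2*16) = 14*(10 - 1*32) = 14*(10 - 32) = 14*(-22) = -308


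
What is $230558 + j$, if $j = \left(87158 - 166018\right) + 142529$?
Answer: $294227$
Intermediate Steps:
$j = 63669$ ($j = -78860 + 142529 = 63669$)
$230558 + j = 230558 + 63669 = 294227$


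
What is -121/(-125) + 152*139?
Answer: 2641121/125 ≈ 21129.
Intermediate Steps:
-121/(-125) + 152*139 = -121*(-1/125) + 21128 = 121/125 + 21128 = 2641121/125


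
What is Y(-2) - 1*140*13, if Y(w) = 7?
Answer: -1813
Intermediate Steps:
Y(-2) - 1*140*13 = 7 - 1*140*13 = 7 - 140*13 = 7 - 1820 = -1813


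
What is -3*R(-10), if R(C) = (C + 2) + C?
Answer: 54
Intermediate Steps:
R(C) = 2 + 2*C (R(C) = (2 + C) + C = 2 + 2*C)
-3*R(-10) = -3*(2 + 2*(-10)) = -3*(2 - 20) = -3*(-18) = 54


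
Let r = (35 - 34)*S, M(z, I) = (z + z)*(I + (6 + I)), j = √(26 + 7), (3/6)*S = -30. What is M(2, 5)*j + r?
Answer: -60 + 64*√33 ≈ 307.65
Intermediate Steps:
S = -60 (S = 2*(-30) = -60)
j = √33 ≈ 5.7446
M(z, I) = 2*z*(6 + 2*I) (M(z, I) = (2*z)*(6 + 2*I) = 2*z*(6 + 2*I))
r = -60 (r = (35 - 34)*(-60) = 1*(-60) = -60)
M(2, 5)*j + r = (4*2*(3 + 5))*√33 - 60 = (4*2*8)*√33 - 60 = 64*√33 - 60 = -60 + 64*√33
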